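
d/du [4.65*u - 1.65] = 4.65000000000000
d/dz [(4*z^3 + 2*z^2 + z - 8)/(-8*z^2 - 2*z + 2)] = (-16*z^4 - 8*z^3 + 14*z^2 - 60*z - 7)/(2*(16*z^4 + 8*z^3 - 7*z^2 - 2*z + 1))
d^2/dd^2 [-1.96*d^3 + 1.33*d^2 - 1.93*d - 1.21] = 2.66 - 11.76*d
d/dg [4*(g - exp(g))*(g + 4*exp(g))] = 12*g*exp(g) + 8*g - 32*exp(2*g) + 12*exp(g)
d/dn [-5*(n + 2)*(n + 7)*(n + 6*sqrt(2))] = -15*n^2 - 90*n - 60*sqrt(2)*n - 270*sqrt(2) - 70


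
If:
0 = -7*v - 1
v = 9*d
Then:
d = -1/63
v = -1/7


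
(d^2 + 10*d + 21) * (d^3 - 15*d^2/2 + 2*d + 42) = d^5 + 5*d^4/2 - 52*d^3 - 191*d^2/2 + 462*d + 882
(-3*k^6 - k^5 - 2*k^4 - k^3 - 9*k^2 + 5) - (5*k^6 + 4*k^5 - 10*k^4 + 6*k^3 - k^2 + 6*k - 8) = -8*k^6 - 5*k^5 + 8*k^4 - 7*k^3 - 8*k^2 - 6*k + 13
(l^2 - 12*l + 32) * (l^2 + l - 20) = l^4 - 11*l^3 + 272*l - 640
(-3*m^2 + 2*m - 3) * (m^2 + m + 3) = -3*m^4 - m^3 - 10*m^2 + 3*m - 9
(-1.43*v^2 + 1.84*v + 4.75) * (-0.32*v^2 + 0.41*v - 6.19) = 0.4576*v^4 - 1.1751*v^3 + 8.0861*v^2 - 9.4421*v - 29.4025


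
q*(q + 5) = q^2 + 5*q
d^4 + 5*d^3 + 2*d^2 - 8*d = d*(d - 1)*(d + 2)*(d + 4)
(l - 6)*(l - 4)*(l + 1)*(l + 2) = l^4 - 7*l^3 - 4*l^2 + 52*l + 48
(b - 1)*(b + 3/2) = b^2 + b/2 - 3/2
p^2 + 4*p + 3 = (p + 1)*(p + 3)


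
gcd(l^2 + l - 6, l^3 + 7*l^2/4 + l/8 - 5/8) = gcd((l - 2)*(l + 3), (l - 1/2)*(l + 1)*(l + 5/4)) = 1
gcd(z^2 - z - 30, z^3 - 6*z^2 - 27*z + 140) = z + 5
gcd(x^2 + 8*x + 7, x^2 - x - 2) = x + 1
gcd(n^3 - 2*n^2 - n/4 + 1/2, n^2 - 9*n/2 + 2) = n - 1/2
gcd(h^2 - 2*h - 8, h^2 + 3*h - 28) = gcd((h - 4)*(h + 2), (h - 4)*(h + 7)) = h - 4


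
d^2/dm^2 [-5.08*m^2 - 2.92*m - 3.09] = -10.1600000000000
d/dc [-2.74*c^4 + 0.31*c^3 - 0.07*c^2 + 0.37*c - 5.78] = -10.96*c^3 + 0.93*c^2 - 0.14*c + 0.37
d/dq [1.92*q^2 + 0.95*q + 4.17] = 3.84*q + 0.95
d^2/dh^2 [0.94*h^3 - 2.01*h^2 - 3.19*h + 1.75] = 5.64*h - 4.02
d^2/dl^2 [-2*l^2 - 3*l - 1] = -4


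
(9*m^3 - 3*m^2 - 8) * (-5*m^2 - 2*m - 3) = -45*m^5 - 3*m^4 - 21*m^3 + 49*m^2 + 16*m + 24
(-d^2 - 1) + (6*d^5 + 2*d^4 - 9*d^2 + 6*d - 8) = 6*d^5 + 2*d^4 - 10*d^2 + 6*d - 9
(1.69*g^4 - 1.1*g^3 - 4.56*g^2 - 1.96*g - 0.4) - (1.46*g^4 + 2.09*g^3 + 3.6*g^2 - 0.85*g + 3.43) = 0.23*g^4 - 3.19*g^3 - 8.16*g^2 - 1.11*g - 3.83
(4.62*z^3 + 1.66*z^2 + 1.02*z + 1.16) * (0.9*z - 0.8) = 4.158*z^4 - 2.202*z^3 - 0.41*z^2 + 0.228*z - 0.928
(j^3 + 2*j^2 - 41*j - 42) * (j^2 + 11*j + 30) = j^5 + 13*j^4 + 11*j^3 - 433*j^2 - 1692*j - 1260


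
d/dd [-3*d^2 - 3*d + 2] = -6*d - 3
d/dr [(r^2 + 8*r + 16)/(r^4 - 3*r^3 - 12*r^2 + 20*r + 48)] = (-2*r^4 - 17*r^3 + 18*r^2 + 224*r + 32)/(r^7 - 8*r^6 + r^5 + 110*r^4 - 100*r^3 - 568*r^2 + 384*r + 1152)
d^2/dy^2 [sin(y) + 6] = -sin(y)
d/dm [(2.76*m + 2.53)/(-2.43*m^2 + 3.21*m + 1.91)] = (6.7068*m^2 + 12.2958*m - 2.8497)/(5.9049*m^4 - 15.6006*m^3 + 1.0215*m^2 + 12.2622*m + 3.6481)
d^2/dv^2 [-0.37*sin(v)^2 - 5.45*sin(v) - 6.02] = 5.45*sin(v) - 0.74*cos(2*v)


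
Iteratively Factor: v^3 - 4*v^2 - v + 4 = (v - 1)*(v^2 - 3*v - 4) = (v - 1)*(v + 1)*(v - 4)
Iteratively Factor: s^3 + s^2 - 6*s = (s)*(s^2 + s - 6) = s*(s + 3)*(s - 2)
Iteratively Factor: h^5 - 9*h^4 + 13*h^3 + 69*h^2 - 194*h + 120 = (h - 5)*(h^4 - 4*h^3 - 7*h^2 + 34*h - 24) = (h - 5)*(h - 4)*(h^3 - 7*h + 6) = (h - 5)*(h - 4)*(h + 3)*(h^2 - 3*h + 2) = (h - 5)*(h - 4)*(h - 2)*(h + 3)*(h - 1)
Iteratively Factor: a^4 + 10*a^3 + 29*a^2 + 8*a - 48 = (a + 3)*(a^3 + 7*a^2 + 8*a - 16) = (a - 1)*(a + 3)*(a^2 + 8*a + 16) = (a - 1)*(a + 3)*(a + 4)*(a + 4)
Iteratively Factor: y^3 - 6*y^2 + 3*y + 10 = (y - 5)*(y^2 - y - 2) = (y - 5)*(y - 2)*(y + 1)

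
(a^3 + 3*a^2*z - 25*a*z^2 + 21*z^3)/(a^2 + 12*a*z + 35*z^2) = (a^2 - 4*a*z + 3*z^2)/(a + 5*z)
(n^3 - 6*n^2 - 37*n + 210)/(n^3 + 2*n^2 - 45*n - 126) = (n - 5)/(n + 3)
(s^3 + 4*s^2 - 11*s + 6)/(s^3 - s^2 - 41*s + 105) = (s^3 + 4*s^2 - 11*s + 6)/(s^3 - s^2 - 41*s + 105)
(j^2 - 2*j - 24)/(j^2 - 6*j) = (j + 4)/j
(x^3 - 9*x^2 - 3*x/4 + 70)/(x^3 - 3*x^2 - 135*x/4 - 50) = (2*x - 7)/(2*x + 5)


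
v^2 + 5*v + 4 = (v + 1)*(v + 4)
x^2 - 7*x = x*(x - 7)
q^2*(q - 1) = q^3 - q^2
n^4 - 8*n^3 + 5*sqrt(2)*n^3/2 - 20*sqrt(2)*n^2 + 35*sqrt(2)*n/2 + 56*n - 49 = (n - 7)*(n - 1)*(n - sqrt(2))*(n + 7*sqrt(2)/2)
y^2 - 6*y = y*(y - 6)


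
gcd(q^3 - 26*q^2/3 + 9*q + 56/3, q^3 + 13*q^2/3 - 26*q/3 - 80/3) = q - 8/3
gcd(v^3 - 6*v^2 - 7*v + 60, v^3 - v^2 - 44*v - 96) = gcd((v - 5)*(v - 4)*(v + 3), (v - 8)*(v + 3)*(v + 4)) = v + 3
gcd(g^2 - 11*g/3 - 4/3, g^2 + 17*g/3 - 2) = 1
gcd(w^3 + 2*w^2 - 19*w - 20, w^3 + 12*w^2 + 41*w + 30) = w^2 + 6*w + 5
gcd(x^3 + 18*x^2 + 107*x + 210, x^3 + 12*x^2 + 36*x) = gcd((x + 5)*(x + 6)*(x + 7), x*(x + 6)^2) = x + 6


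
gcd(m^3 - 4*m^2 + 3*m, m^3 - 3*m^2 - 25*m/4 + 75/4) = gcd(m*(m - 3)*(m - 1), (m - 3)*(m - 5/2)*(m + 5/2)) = m - 3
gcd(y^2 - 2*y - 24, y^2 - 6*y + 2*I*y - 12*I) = y - 6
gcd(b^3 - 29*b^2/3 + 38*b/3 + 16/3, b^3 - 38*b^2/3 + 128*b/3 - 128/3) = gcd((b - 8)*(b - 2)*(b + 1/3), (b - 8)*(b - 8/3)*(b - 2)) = b^2 - 10*b + 16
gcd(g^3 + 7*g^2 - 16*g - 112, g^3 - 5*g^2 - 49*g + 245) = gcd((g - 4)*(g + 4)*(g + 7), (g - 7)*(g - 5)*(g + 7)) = g + 7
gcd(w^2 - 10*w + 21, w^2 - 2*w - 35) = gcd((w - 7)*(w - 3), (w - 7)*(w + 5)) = w - 7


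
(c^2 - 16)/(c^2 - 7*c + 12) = (c + 4)/(c - 3)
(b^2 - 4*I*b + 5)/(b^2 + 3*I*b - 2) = (b - 5*I)/(b + 2*I)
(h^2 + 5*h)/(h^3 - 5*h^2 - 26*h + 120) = h/(h^2 - 10*h + 24)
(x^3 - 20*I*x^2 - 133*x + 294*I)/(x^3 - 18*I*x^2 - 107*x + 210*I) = (x - 7*I)/(x - 5*I)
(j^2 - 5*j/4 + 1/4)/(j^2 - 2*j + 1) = (j - 1/4)/(j - 1)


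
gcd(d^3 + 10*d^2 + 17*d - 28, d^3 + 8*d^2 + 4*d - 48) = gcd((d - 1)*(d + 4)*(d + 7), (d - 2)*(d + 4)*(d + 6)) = d + 4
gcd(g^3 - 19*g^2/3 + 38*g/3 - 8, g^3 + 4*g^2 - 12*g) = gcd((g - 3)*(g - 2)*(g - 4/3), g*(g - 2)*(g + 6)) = g - 2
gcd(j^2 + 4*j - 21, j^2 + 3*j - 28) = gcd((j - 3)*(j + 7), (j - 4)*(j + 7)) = j + 7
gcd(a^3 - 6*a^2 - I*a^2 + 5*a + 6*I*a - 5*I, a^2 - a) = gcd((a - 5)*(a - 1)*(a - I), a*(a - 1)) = a - 1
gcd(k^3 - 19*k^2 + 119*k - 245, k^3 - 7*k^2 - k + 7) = k - 7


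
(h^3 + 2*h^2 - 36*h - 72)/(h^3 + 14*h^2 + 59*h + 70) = (h^2 - 36)/(h^2 + 12*h + 35)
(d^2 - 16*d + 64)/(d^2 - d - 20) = (-d^2 + 16*d - 64)/(-d^2 + d + 20)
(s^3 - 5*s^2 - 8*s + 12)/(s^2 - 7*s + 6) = s + 2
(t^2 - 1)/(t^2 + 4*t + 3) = (t - 1)/(t + 3)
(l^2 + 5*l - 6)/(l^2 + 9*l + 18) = (l - 1)/(l + 3)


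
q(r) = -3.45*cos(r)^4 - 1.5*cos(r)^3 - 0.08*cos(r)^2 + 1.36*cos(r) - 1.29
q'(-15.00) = 3.21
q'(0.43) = 5.36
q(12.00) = -2.85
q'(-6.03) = 3.89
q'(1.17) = 0.19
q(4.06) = -2.28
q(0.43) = -3.60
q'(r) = 13.8*sin(r)*cos(r)^3 + 4.5*sin(r)*cos(r)^2 + 0.16*sin(r)*cos(r) - 1.36*sin(r)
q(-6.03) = -4.44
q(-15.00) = -2.86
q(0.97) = -1.17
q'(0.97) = 2.20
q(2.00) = -1.87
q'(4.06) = 2.29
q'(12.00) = -5.51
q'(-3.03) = 1.18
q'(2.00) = -1.49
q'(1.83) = -1.29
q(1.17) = -0.94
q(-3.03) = -4.61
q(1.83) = -1.63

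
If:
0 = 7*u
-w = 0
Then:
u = 0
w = 0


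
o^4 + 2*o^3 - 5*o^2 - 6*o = o*(o - 2)*(o + 1)*(o + 3)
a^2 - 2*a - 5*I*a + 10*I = (a - 2)*(a - 5*I)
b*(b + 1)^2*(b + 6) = b^4 + 8*b^3 + 13*b^2 + 6*b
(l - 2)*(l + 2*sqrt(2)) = l^2 - 2*l + 2*sqrt(2)*l - 4*sqrt(2)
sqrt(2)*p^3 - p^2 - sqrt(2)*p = p*(p - sqrt(2))*(sqrt(2)*p + 1)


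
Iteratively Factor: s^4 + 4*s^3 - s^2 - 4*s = (s + 4)*(s^3 - s) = s*(s + 4)*(s^2 - 1) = s*(s - 1)*(s + 4)*(s + 1)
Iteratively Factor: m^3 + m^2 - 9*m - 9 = (m + 1)*(m^2 - 9) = (m - 3)*(m + 1)*(m + 3)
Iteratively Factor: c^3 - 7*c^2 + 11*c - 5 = (c - 5)*(c^2 - 2*c + 1) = (c - 5)*(c - 1)*(c - 1)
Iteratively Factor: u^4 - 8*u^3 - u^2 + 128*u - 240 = (u - 5)*(u^3 - 3*u^2 - 16*u + 48) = (u - 5)*(u + 4)*(u^2 - 7*u + 12) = (u - 5)*(u - 3)*(u + 4)*(u - 4)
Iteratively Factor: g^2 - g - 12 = (g + 3)*(g - 4)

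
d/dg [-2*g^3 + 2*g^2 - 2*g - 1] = -6*g^2 + 4*g - 2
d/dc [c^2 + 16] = 2*c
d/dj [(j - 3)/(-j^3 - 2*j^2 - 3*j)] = (-j*(j^2 + 2*j + 3) + (j - 3)*(3*j^2 + 4*j + 3))/(j^2*(j^2 + 2*j + 3)^2)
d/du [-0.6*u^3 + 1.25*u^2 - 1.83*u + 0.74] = -1.8*u^2 + 2.5*u - 1.83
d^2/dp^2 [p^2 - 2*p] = 2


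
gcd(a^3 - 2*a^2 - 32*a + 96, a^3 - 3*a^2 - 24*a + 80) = a^2 - 8*a + 16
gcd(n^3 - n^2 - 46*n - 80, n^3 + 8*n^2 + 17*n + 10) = n^2 + 7*n + 10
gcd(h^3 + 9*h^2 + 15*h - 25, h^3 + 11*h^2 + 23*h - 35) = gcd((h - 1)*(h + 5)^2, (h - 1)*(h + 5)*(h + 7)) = h^2 + 4*h - 5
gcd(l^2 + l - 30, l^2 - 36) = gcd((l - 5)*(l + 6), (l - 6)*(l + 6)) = l + 6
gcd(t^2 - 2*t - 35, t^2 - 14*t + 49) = t - 7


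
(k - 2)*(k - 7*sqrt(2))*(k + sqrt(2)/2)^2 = k^4 - 6*sqrt(2)*k^3 - 2*k^3 - 27*k^2/2 + 12*sqrt(2)*k^2 - 7*sqrt(2)*k/2 + 27*k + 7*sqrt(2)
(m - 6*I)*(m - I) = m^2 - 7*I*m - 6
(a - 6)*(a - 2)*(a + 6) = a^3 - 2*a^2 - 36*a + 72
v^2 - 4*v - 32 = (v - 8)*(v + 4)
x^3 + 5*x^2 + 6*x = x*(x + 2)*(x + 3)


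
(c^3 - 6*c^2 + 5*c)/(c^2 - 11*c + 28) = c*(c^2 - 6*c + 5)/(c^2 - 11*c + 28)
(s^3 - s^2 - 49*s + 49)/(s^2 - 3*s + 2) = (s^2 - 49)/(s - 2)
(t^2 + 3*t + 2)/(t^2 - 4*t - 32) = (t^2 + 3*t + 2)/(t^2 - 4*t - 32)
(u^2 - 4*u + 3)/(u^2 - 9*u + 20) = (u^2 - 4*u + 3)/(u^2 - 9*u + 20)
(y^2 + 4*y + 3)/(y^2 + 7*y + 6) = (y + 3)/(y + 6)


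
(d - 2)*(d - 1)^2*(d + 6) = d^4 + 2*d^3 - 19*d^2 + 28*d - 12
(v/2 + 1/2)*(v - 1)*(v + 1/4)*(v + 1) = v^4/2 + 5*v^3/8 - 3*v^2/8 - 5*v/8 - 1/8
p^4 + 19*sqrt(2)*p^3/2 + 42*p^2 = p^2*(p + 7*sqrt(2)/2)*(p + 6*sqrt(2))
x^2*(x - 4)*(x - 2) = x^4 - 6*x^3 + 8*x^2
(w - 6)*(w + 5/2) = w^2 - 7*w/2 - 15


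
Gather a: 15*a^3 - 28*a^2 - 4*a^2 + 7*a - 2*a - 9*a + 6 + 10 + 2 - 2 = 15*a^3 - 32*a^2 - 4*a + 16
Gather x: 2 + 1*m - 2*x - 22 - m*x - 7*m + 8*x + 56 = -6*m + x*(6 - m) + 36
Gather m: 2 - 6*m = 2 - 6*m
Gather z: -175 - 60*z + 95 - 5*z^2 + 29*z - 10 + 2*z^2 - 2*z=-3*z^2 - 33*z - 90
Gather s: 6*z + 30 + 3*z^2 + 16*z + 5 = 3*z^2 + 22*z + 35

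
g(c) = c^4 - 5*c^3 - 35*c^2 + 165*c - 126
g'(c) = 4*c^3 - 15*c^2 - 70*c + 165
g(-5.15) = -517.64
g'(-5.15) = -418.70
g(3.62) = -52.82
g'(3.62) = -95.21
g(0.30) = -79.78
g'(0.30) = 142.76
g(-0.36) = -189.69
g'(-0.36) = 188.07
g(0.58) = -42.94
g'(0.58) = 120.13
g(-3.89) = -774.17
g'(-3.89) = -25.14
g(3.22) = -17.02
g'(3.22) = -82.38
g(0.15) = -102.05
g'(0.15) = 154.18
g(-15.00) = 57024.00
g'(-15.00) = -15660.00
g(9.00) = 1440.00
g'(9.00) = 1236.00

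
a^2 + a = a*(a + 1)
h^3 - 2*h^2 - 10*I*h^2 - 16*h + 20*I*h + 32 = (h - 2)*(h - 8*I)*(h - 2*I)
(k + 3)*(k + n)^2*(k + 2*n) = k^4 + 4*k^3*n + 3*k^3 + 5*k^2*n^2 + 12*k^2*n + 2*k*n^3 + 15*k*n^2 + 6*n^3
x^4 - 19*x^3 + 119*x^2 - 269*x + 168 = (x - 8)*(x - 7)*(x - 3)*(x - 1)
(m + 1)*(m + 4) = m^2 + 5*m + 4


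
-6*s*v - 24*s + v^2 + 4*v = (-6*s + v)*(v + 4)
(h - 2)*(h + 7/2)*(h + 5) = h^3 + 13*h^2/2 + h/2 - 35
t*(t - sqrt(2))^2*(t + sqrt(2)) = t^4 - sqrt(2)*t^3 - 2*t^2 + 2*sqrt(2)*t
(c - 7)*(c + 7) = c^2 - 49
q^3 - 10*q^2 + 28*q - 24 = (q - 6)*(q - 2)^2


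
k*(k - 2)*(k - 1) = k^3 - 3*k^2 + 2*k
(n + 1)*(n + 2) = n^2 + 3*n + 2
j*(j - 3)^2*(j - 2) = j^4 - 8*j^3 + 21*j^2 - 18*j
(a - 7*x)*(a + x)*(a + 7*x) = a^3 + a^2*x - 49*a*x^2 - 49*x^3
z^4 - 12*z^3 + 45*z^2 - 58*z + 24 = (z - 6)*(z - 4)*(z - 1)^2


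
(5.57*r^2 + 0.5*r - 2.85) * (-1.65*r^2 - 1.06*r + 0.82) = -9.1905*r^4 - 6.7292*r^3 + 8.7399*r^2 + 3.431*r - 2.337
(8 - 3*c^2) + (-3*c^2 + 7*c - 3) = -6*c^2 + 7*c + 5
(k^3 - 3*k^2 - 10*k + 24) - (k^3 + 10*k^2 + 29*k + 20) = -13*k^2 - 39*k + 4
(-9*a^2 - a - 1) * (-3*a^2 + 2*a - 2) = 27*a^4 - 15*a^3 + 19*a^2 + 2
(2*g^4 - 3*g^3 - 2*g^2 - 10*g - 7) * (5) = 10*g^4 - 15*g^3 - 10*g^2 - 50*g - 35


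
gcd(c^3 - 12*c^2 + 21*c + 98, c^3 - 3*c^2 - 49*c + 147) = c - 7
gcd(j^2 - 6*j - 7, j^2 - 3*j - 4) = j + 1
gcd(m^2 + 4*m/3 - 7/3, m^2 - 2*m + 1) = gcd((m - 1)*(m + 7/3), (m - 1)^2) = m - 1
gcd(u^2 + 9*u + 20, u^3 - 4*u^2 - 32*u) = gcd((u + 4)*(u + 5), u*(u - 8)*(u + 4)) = u + 4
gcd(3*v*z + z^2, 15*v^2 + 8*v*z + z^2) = 3*v + z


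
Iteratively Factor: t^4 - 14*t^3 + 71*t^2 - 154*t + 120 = (t - 4)*(t^3 - 10*t^2 + 31*t - 30) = (t - 5)*(t - 4)*(t^2 - 5*t + 6) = (t - 5)*(t - 4)*(t - 3)*(t - 2)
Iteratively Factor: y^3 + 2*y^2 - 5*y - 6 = (y + 3)*(y^2 - y - 2) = (y + 1)*(y + 3)*(y - 2)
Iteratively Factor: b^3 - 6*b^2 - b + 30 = (b - 5)*(b^2 - b - 6) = (b - 5)*(b - 3)*(b + 2)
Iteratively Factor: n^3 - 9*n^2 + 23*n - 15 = (n - 5)*(n^2 - 4*n + 3) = (n - 5)*(n - 1)*(n - 3)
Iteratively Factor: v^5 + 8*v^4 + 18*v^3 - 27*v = (v + 3)*(v^4 + 5*v^3 + 3*v^2 - 9*v) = (v + 3)^2*(v^3 + 2*v^2 - 3*v) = (v + 3)^3*(v^2 - v) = v*(v + 3)^3*(v - 1)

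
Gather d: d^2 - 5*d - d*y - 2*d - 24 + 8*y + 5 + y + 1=d^2 + d*(-y - 7) + 9*y - 18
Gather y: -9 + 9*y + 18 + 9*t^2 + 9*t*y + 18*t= 9*t^2 + 18*t + y*(9*t + 9) + 9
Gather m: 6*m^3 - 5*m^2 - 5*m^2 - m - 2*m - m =6*m^3 - 10*m^2 - 4*m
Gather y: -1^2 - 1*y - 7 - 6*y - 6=-7*y - 14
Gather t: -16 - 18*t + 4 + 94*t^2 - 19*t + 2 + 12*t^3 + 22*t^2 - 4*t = 12*t^3 + 116*t^2 - 41*t - 10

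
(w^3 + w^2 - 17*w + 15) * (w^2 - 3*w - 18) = w^5 - 2*w^4 - 38*w^3 + 48*w^2 + 261*w - 270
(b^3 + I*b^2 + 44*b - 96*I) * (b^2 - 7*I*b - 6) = b^5 - 6*I*b^4 + 45*b^3 - 410*I*b^2 - 936*b + 576*I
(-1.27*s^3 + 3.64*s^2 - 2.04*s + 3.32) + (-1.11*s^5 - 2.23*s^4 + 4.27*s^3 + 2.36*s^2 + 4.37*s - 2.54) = -1.11*s^5 - 2.23*s^4 + 3.0*s^3 + 6.0*s^2 + 2.33*s + 0.78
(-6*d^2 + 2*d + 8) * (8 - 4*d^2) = 24*d^4 - 8*d^3 - 80*d^2 + 16*d + 64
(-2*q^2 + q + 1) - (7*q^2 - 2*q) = -9*q^2 + 3*q + 1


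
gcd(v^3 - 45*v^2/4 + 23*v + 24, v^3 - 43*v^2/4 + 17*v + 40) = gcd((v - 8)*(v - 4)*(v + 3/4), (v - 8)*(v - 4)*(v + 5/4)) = v^2 - 12*v + 32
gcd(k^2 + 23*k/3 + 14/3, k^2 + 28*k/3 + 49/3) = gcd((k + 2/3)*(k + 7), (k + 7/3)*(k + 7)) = k + 7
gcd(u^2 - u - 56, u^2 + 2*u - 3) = 1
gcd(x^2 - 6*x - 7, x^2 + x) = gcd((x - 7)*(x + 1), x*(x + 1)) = x + 1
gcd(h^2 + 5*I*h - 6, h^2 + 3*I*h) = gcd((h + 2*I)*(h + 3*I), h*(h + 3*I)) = h + 3*I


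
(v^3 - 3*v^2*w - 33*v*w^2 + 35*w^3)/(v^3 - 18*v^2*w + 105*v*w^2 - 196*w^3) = (v^2 + 4*v*w - 5*w^2)/(v^2 - 11*v*w + 28*w^2)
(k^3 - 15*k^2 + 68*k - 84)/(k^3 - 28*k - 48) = (k^2 - 9*k + 14)/(k^2 + 6*k + 8)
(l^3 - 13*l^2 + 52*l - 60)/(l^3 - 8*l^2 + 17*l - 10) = (l - 6)/(l - 1)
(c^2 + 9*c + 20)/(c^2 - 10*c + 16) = (c^2 + 9*c + 20)/(c^2 - 10*c + 16)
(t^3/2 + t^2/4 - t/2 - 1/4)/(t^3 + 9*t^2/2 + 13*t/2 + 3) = (2*t^2 - t - 1)/(2*(2*t^2 + 7*t + 6))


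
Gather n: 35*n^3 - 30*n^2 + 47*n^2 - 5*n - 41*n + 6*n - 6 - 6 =35*n^3 + 17*n^2 - 40*n - 12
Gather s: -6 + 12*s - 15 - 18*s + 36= 15 - 6*s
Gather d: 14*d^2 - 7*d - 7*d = 14*d^2 - 14*d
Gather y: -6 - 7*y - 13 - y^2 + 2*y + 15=-y^2 - 5*y - 4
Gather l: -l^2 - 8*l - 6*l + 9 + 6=-l^2 - 14*l + 15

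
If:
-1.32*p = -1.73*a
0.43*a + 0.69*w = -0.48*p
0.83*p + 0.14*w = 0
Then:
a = 0.00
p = 0.00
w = 0.00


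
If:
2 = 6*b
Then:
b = 1/3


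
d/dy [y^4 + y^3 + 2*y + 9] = 4*y^3 + 3*y^2 + 2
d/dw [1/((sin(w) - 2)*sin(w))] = 2*(1 - sin(w))*cos(w)/((sin(w) - 2)^2*sin(w)^2)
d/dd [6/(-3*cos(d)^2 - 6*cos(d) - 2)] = -36*(cos(d) + 1)*sin(d)/(3*cos(d)^2 + 6*cos(d) + 2)^2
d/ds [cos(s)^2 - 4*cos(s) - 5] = 2*(2 - cos(s))*sin(s)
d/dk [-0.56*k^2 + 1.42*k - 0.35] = 1.42 - 1.12*k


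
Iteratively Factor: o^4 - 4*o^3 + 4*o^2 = (o - 2)*(o^3 - 2*o^2) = o*(o - 2)*(o^2 - 2*o) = o^2*(o - 2)*(o - 2)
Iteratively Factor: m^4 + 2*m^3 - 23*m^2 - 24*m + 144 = (m + 4)*(m^3 - 2*m^2 - 15*m + 36) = (m + 4)^2*(m^2 - 6*m + 9) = (m - 3)*(m + 4)^2*(m - 3)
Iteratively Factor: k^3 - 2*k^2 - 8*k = (k)*(k^2 - 2*k - 8) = k*(k + 2)*(k - 4)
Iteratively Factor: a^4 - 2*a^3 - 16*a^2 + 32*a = (a)*(a^3 - 2*a^2 - 16*a + 32) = a*(a + 4)*(a^2 - 6*a + 8) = a*(a - 4)*(a + 4)*(a - 2)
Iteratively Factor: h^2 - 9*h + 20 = (h - 4)*(h - 5)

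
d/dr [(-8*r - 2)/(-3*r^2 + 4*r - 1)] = 4*(-6*r^2 - 3*r + 4)/(9*r^4 - 24*r^3 + 22*r^2 - 8*r + 1)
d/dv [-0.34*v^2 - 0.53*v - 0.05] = -0.68*v - 0.53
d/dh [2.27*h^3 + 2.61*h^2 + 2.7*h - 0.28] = 6.81*h^2 + 5.22*h + 2.7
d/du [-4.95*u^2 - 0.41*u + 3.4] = -9.9*u - 0.41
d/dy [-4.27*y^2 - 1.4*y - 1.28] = -8.54*y - 1.4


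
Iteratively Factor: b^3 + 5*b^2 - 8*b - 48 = (b + 4)*(b^2 + b - 12) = (b + 4)^2*(b - 3)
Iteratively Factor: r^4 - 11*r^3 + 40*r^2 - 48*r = (r)*(r^3 - 11*r^2 + 40*r - 48) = r*(r - 3)*(r^2 - 8*r + 16) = r*(r - 4)*(r - 3)*(r - 4)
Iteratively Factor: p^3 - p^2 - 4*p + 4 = (p - 1)*(p^2 - 4) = (p - 2)*(p - 1)*(p + 2)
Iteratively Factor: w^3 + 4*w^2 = (w + 4)*(w^2) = w*(w + 4)*(w)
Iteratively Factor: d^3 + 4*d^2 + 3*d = (d)*(d^2 + 4*d + 3) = d*(d + 3)*(d + 1)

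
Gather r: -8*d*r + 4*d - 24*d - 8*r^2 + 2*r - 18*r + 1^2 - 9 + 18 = -20*d - 8*r^2 + r*(-8*d - 16) + 10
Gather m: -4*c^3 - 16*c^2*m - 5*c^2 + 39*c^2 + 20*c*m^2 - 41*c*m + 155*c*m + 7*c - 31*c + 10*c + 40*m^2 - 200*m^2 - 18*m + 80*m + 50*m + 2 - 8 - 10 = -4*c^3 + 34*c^2 - 14*c + m^2*(20*c - 160) + m*(-16*c^2 + 114*c + 112) - 16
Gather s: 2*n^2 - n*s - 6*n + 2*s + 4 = 2*n^2 - 6*n + s*(2 - n) + 4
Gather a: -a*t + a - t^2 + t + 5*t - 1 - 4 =a*(1 - t) - t^2 + 6*t - 5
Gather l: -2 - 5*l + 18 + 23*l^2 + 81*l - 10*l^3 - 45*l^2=-10*l^3 - 22*l^2 + 76*l + 16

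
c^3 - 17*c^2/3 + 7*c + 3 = (c - 3)^2*(c + 1/3)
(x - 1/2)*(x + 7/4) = x^2 + 5*x/4 - 7/8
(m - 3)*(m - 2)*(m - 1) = m^3 - 6*m^2 + 11*m - 6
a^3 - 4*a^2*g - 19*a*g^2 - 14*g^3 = (a - 7*g)*(a + g)*(a + 2*g)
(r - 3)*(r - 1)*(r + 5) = r^3 + r^2 - 17*r + 15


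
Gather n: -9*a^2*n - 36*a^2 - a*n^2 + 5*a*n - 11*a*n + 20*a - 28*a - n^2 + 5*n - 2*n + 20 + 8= -36*a^2 - 8*a + n^2*(-a - 1) + n*(-9*a^2 - 6*a + 3) + 28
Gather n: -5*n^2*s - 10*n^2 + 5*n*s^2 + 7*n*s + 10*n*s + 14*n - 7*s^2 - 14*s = n^2*(-5*s - 10) + n*(5*s^2 + 17*s + 14) - 7*s^2 - 14*s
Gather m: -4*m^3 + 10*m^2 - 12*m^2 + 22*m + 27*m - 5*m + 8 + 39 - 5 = -4*m^3 - 2*m^2 + 44*m + 42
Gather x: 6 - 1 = 5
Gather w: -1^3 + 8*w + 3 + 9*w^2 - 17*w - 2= 9*w^2 - 9*w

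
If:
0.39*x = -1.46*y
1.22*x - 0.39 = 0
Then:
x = 0.32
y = -0.09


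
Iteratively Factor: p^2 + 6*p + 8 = (p + 4)*(p + 2)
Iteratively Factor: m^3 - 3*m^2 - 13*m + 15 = (m - 1)*(m^2 - 2*m - 15) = (m - 1)*(m + 3)*(m - 5)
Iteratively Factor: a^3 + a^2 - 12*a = (a - 3)*(a^2 + 4*a) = a*(a - 3)*(a + 4)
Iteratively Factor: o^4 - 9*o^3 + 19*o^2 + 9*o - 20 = (o - 5)*(o^3 - 4*o^2 - o + 4) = (o - 5)*(o + 1)*(o^2 - 5*o + 4) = (o - 5)*(o - 4)*(o + 1)*(o - 1)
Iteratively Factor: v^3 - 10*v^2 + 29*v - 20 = (v - 5)*(v^2 - 5*v + 4) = (v - 5)*(v - 1)*(v - 4)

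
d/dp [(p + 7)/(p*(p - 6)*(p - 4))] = (-2*p^3 - 11*p^2 + 140*p - 168)/(p^2*(p^4 - 20*p^3 + 148*p^2 - 480*p + 576))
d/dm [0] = 0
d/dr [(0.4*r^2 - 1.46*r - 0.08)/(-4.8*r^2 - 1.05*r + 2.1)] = (-7.428*r^2 + 0.912*r - 3.15)/(23.04*r^4 + 10.08*r^3 - 19.0575*r^2 - 4.41*r + 4.41)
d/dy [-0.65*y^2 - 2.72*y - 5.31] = -1.3*y - 2.72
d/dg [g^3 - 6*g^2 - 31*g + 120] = 3*g^2 - 12*g - 31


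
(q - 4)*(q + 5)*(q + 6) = q^3 + 7*q^2 - 14*q - 120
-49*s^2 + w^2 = (-7*s + w)*(7*s + w)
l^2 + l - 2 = (l - 1)*(l + 2)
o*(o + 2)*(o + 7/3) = o^3 + 13*o^2/3 + 14*o/3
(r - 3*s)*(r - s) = r^2 - 4*r*s + 3*s^2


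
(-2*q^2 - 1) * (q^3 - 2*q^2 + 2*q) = -2*q^5 + 4*q^4 - 5*q^3 + 2*q^2 - 2*q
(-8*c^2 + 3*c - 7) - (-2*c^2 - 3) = -6*c^2 + 3*c - 4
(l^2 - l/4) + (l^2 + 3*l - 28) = 2*l^2 + 11*l/4 - 28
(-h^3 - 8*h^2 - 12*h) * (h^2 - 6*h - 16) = -h^5 - 2*h^4 + 52*h^3 + 200*h^2 + 192*h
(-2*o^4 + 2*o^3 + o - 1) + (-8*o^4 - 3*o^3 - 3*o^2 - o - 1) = -10*o^4 - o^3 - 3*o^2 - 2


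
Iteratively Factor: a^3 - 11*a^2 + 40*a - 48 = (a - 4)*(a^2 - 7*a + 12) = (a - 4)^2*(a - 3)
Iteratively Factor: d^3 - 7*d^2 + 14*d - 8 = (d - 2)*(d^2 - 5*d + 4) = (d - 2)*(d - 1)*(d - 4)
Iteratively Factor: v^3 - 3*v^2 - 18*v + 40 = (v - 5)*(v^2 + 2*v - 8) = (v - 5)*(v - 2)*(v + 4)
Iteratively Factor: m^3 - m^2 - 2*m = (m)*(m^2 - m - 2) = m*(m - 2)*(m + 1)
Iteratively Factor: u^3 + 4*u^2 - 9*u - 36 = (u + 3)*(u^2 + u - 12) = (u + 3)*(u + 4)*(u - 3)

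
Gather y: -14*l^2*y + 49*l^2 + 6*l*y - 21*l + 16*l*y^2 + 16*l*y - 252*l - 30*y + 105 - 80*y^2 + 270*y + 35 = 49*l^2 - 273*l + y^2*(16*l - 80) + y*(-14*l^2 + 22*l + 240) + 140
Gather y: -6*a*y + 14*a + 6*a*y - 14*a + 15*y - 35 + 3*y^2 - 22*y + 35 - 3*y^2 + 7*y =0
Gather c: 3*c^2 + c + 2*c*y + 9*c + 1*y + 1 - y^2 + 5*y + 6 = 3*c^2 + c*(2*y + 10) - y^2 + 6*y + 7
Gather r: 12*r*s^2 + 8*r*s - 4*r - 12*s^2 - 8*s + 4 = r*(12*s^2 + 8*s - 4) - 12*s^2 - 8*s + 4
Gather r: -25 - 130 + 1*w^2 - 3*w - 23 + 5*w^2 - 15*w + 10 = 6*w^2 - 18*w - 168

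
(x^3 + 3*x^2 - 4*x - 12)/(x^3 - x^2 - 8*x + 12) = (x + 2)/(x - 2)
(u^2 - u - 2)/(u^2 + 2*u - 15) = (u^2 - u - 2)/(u^2 + 2*u - 15)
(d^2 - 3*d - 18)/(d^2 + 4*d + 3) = (d - 6)/(d + 1)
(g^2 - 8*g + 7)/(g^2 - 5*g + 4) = (g - 7)/(g - 4)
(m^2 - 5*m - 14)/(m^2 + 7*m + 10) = (m - 7)/(m + 5)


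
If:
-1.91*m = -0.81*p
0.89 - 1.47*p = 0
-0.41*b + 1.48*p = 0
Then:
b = 2.19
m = 0.26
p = 0.61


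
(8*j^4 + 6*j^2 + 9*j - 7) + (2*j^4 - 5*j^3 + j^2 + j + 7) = 10*j^4 - 5*j^3 + 7*j^2 + 10*j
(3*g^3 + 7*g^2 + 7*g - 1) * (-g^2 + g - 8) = -3*g^5 - 4*g^4 - 24*g^3 - 48*g^2 - 57*g + 8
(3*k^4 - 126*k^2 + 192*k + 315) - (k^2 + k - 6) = 3*k^4 - 127*k^2 + 191*k + 321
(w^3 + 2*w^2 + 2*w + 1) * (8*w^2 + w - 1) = 8*w^5 + 17*w^4 + 17*w^3 + 8*w^2 - w - 1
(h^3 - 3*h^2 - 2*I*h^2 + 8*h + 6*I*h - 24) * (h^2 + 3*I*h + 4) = h^5 - 3*h^4 + I*h^4 + 18*h^3 - 3*I*h^3 - 54*h^2 + 16*I*h^2 + 32*h - 48*I*h - 96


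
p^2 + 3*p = p*(p + 3)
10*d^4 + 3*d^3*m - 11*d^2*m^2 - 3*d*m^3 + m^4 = (-5*d + m)*(-d + m)*(d + m)*(2*d + m)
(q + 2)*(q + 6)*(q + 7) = q^3 + 15*q^2 + 68*q + 84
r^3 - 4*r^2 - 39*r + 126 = (r - 7)*(r - 3)*(r + 6)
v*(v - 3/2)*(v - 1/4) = v^3 - 7*v^2/4 + 3*v/8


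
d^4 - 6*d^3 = d^3*(d - 6)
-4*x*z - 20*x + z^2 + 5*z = (-4*x + z)*(z + 5)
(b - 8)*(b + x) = b^2 + b*x - 8*b - 8*x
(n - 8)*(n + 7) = n^2 - n - 56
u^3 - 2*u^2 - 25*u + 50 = (u - 5)*(u - 2)*(u + 5)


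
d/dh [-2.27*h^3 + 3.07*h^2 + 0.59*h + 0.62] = -6.81*h^2 + 6.14*h + 0.59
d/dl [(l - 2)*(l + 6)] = 2*l + 4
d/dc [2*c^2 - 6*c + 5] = 4*c - 6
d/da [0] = 0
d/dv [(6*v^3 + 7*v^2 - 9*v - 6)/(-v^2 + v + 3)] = (-6*v^4 + 12*v^3 + 52*v^2 + 30*v - 21)/(v^4 - 2*v^3 - 5*v^2 + 6*v + 9)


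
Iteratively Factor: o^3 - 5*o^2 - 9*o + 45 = (o + 3)*(o^2 - 8*o + 15) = (o - 3)*(o + 3)*(o - 5)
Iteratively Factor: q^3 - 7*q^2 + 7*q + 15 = (q - 3)*(q^2 - 4*q - 5) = (q - 3)*(q + 1)*(q - 5)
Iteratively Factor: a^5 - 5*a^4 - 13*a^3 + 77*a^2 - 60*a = (a - 1)*(a^4 - 4*a^3 - 17*a^2 + 60*a) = (a - 3)*(a - 1)*(a^3 - a^2 - 20*a) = (a - 3)*(a - 1)*(a + 4)*(a^2 - 5*a) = (a - 5)*(a - 3)*(a - 1)*(a + 4)*(a)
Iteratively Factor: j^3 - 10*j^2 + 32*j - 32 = (j - 4)*(j^2 - 6*j + 8) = (j - 4)*(j - 2)*(j - 4)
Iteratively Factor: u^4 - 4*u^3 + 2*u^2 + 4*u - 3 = (u - 3)*(u^3 - u^2 - u + 1) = (u - 3)*(u - 1)*(u^2 - 1) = (u - 3)*(u - 1)^2*(u + 1)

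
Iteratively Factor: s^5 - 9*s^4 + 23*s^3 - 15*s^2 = (s)*(s^4 - 9*s^3 + 23*s^2 - 15*s) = s*(s - 5)*(s^3 - 4*s^2 + 3*s) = s*(s - 5)*(s - 3)*(s^2 - s) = s^2*(s - 5)*(s - 3)*(s - 1)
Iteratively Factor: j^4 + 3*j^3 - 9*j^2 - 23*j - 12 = (j + 1)*(j^3 + 2*j^2 - 11*j - 12) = (j + 1)*(j + 4)*(j^2 - 2*j - 3) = (j + 1)^2*(j + 4)*(j - 3)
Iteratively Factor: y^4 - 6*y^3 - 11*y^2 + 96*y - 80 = (y + 4)*(y^3 - 10*y^2 + 29*y - 20) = (y - 4)*(y + 4)*(y^2 - 6*y + 5) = (y - 5)*(y - 4)*(y + 4)*(y - 1)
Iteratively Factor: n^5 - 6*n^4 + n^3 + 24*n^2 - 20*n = (n)*(n^4 - 6*n^3 + n^2 + 24*n - 20) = n*(n - 5)*(n^3 - n^2 - 4*n + 4) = n*(n - 5)*(n - 2)*(n^2 + n - 2) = n*(n - 5)*(n - 2)*(n - 1)*(n + 2)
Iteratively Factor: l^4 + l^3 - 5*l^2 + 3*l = (l - 1)*(l^3 + 2*l^2 - 3*l) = l*(l - 1)*(l^2 + 2*l - 3) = l*(l - 1)^2*(l + 3)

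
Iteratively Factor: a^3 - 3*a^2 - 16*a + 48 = (a - 4)*(a^2 + a - 12) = (a - 4)*(a - 3)*(a + 4)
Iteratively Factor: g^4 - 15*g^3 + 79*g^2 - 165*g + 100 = (g - 5)*(g^3 - 10*g^2 + 29*g - 20) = (g - 5)*(g - 1)*(g^2 - 9*g + 20) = (g - 5)^2*(g - 1)*(g - 4)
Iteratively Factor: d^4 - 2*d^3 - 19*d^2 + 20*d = (d)*(d^3 - 2*d^2 - 19*d + 20) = d*(d - 5)*(d^2 + 3*d - 4) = d*(d - 5)*(d - 1)*(d + 4)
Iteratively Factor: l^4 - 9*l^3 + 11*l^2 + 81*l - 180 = (l - 5)*(l^3 - 4*l^2 - 9*l + 36) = (l - 5)*(l - 4)*(l^2 - 9) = (l - 5)*(l - 4)*(l - 3)*(l + 3)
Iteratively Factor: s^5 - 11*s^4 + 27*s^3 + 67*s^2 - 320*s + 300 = (s - 5)*(s^4 - 6*s^3 - 3*s^2 + 52*s - 60) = (s - 5)^2*(s^3 - s^2 - 8*s + 12) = (s - 5)^2*(s - 2)*(s^2 + s - 6) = (s - 5)^2*(s - 2)^2*(s + 3)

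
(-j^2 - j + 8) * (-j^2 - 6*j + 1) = j^4 + 7*j^3 - 3*j^2 - 49*j + 8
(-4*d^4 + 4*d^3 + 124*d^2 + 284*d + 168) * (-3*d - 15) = 12*d^5 + 48*d^4 - 432*d^3 - 2712*d^2 - 4764*d - 2520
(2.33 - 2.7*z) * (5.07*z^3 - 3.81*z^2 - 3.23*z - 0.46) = -13.689*z^4 + 22.1001*z^3 - 0.1563*z^2 - 6.2839*z - 1.0718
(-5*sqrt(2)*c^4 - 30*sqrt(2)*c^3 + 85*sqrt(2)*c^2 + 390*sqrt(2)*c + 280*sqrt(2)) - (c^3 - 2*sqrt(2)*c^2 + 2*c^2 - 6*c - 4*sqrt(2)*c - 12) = -5*sqrt(2)*c^4 - 30*sqrt(2)*c^3 - c^3 - 2*c^2 + 87*sqrt(2)*c^2 + 6*c + 394*sqrt(2)*c + 12 + 280*sqrt(2)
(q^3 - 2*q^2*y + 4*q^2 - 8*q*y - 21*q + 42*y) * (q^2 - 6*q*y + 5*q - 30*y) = q^5 - 8*q^4*y + 9*q^4 + 12*q^3*y^2 - 72*q^3*y - q^3 + 108*q^2*y^2 + 8*q^2*y - 105*q^2 - 12*q*y^2 + 840*q*y - 1260*y^2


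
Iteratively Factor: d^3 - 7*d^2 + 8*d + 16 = (d + 1)*(d^2 - 8*d + 16) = (d - 4)*(d + 1)*(d - 4)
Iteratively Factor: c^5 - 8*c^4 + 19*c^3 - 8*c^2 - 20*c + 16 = (c - 1)*(c^4 - 7*c^3 + 12*c^2 + 4*c - 16) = (c - 4)*(c - 1)*(c^3 - 3*c^2 + 4) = (c - 4)*(c - 2)*(c - 1)*(c^2 - c - 2) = (c - 4)*(c - 2)^2*(c - 1)*(c + 1)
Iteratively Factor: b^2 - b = (b)*(b - 1)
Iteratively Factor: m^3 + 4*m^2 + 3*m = (m + 3)*(m^2 + m) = m*(m + 3)*(m + 1)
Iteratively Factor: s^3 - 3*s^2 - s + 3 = (s - 1)*(s^2 - 2*s - 3) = (s - 3)*(s - 1)*(s + 1)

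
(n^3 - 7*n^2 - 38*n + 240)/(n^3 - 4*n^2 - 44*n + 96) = (n - 5)/(n - 2)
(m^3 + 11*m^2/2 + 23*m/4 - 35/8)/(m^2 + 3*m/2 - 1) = (m^2 + 6*m + 35/4)/(m + 2)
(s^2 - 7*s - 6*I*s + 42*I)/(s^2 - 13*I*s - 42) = (s - 7)/(s - 7*I)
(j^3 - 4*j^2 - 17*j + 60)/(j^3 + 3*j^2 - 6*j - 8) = (j^2 - 8*j + 15)/(j^2 - j - 2)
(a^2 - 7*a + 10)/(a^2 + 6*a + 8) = (a^2 - 7*a + 10)/(a^2 + 6*a + 8)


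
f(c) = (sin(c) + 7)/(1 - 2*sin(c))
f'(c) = cos(c)/(1 - 2*sin(c)) + 2*(sin(c) + 7)*cos(c)/(1 - 2*sin(c))^2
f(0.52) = 1201.48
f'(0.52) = 334341.05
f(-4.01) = -14.74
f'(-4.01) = -34.95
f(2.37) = -19.51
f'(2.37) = -69.07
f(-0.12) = 5.55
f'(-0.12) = 9.69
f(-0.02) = 6.71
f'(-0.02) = 13.87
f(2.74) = 33.87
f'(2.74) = -289.91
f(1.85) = -8.63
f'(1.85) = -4.86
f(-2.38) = 2.65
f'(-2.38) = -1.92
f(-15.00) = 2.76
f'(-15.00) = -2.15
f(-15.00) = 2.76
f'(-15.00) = -2.15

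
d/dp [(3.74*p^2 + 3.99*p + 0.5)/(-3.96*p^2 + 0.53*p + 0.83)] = (17.7826*p^2 + 10.1684*p + 3.0467)/(15.6816*p^4 - 4.1976*p^3 - 6.2927*p^2 + 0.8798*p + 0.6889)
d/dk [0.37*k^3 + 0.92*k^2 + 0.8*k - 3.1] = 1.11*k^2 + 1.84*k + 0.8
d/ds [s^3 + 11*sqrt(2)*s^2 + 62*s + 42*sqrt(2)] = 3*s^2 + 22*sqrt(2)*s + 62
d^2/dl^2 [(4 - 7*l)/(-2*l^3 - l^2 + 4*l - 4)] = 2*(4*(7*l - 4)*(3*l^2 + l - 2)^2 + (-42*l^2 - 14*l - (6*l + 1)*(7*l - 4) + 28)*(2*l^3 + l^2 - 4*l + 4))/(2*l^3 + l^2 - 4*l + 4)^3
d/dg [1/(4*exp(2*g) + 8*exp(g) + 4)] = -(exp(g) + 1)*exp(g)/(2*(exp(2*g) + 2*exp(g) + 1)^2)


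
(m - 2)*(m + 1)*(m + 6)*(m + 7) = m^4 + 12*m^3 + 27*m^2 - 68*m - 84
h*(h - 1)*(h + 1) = h^3 - h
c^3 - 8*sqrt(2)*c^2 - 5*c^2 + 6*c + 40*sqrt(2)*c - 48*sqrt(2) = (c - 3)*(c - 2)*(c - 8*sqrt(2))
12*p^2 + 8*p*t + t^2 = (2*p + t)*(6*p + t)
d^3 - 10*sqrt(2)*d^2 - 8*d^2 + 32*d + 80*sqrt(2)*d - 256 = (d - 8)*(d - 8*sqrt(2))*(d - 2*sqrt(2))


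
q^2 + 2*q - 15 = (q - 3)*(q + 5)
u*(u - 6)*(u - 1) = u^3 - 7*u^2 + 6*u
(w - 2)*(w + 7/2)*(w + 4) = w^3 + 11*w^2/2 - w - 28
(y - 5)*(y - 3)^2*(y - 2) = y^4 - 13*y^3 + 61*y^2 - 123*y + 90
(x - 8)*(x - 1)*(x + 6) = x^3 - 3*x^2 - 46*x + 48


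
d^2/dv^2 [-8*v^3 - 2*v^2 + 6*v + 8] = -48*v - 4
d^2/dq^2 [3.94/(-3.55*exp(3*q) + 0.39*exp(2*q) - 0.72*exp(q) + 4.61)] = (-3.94*(10.65*exp(2*q) - 0.78*exp(q) + 0.72)*(21.3*exp(2*q) - 1.56*exp(q) + 1.44)*exp(q) + (125.883*exp(2*q) - 6.1464*exp(q) + 2.8368)*(3.55*exp(3*q) - 0.39*exp(2*q) + 0.72*exp(q) - 4.61))*exp(q)/(3.55*exp(3*q) - 0.39*exp(2*q) + 0.72*exp(q) - 4.61)^3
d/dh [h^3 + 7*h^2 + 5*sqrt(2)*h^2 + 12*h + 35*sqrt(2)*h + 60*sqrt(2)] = 3*h^2 + 14*h + 10*sqrt(2)*h + 12 + 35*sqrt(2)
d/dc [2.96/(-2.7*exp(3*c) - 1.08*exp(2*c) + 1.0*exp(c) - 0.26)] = (23.976*exp(2*c) + 6.3936*exp(c) - 2.96)*exp(c)/(2.7*exp(3*c) + 1.08*exp(2*c) - 1.0*exp(c) + 0.26)^2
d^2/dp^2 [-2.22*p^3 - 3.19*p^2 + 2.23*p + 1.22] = -13.32*p - 6.38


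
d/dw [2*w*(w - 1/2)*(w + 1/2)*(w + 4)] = 8*w^3 + 24*w^2 - w - 2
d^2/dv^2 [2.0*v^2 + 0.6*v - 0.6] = 4.00000000000000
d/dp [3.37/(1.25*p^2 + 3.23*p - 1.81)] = (-8.425*p - 10.8851)/(1.25*p^2 + 3.23*p - 1.81)^2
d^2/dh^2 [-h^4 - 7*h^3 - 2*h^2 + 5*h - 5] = -12*h^2 - 42*h - 4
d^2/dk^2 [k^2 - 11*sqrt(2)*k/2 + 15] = 2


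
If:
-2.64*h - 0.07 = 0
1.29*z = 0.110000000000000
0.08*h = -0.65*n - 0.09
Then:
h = -0.03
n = -0.14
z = 0.09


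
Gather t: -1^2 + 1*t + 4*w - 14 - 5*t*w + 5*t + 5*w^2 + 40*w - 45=t*(6 - 5*w) + 5*w^2 + 44*w - 60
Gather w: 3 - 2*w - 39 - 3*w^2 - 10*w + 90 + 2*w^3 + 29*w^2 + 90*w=2*w^3 + 26*w^2 + 78*w + 54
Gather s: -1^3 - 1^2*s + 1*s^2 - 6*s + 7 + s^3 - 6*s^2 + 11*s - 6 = s^3 - 5*s^2 + 4*s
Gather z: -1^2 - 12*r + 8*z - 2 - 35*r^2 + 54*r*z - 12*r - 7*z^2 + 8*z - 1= -35*r^2 - 24*r - 7*z^2 + z*(54*r + 16) - 4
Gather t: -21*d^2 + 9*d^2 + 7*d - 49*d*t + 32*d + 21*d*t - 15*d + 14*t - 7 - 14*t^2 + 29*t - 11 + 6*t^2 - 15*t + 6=-12*d^2 + 24*d - 8*t^2 + t*(28 - 28*d) - 12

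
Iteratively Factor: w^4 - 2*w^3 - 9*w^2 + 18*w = (w - 3)*(w^3 + w^2 - 6*w) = (w - 3)*(w - 2)*(w^2 + 3*w) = (w - 3)*(w - 2)*(w + 3)*(w)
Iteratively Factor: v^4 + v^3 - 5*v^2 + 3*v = (v)*(v^3 + v^2 - 5*v + 3) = v*(v - 1)*(v^2 + 2*v - 3) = v*(v - 1)*(v + 3)*(v - 1)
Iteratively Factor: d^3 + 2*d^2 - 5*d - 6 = (d + 1)*(d^2 + d - 6) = (d - 2)*(d + 1)*(d + 3)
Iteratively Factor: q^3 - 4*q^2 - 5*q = (q + 1)*(q^2 - 5*q) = q*(q + 1)*(q - 5)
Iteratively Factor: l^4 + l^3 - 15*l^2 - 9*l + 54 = (l + 3)*(l^3 - 2*l^2 - 9*l + 18) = (l - 3)*(l + 3)*(l^2 + l - 6) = (l - 3)*(l - 2)*(l + 3)*(l + 3)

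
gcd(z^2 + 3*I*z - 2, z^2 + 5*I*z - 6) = z + 2*I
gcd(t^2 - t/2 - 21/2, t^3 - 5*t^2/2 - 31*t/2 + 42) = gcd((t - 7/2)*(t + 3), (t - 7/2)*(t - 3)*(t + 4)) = t - 7/2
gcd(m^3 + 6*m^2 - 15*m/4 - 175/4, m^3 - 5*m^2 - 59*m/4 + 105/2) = m^2 + m - 35/4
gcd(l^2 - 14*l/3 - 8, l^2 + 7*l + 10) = 1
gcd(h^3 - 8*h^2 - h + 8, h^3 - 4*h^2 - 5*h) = h + 1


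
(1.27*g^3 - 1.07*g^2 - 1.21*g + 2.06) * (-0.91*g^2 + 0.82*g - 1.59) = -1.1557*g^5 + 2.0151*g^4 - 1.7956*g^3 - 1.1655*g^2 + 3.6131*g - 3.2754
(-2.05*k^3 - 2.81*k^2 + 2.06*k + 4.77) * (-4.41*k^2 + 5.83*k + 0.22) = 9.0405*k^5 + 0.440600000000002*k^4 - 25.9179*k^3 - 9.6441*k^2 + 28.2623*k + 1.0494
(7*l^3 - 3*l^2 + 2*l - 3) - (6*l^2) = 7*l^3 - 9*l^2 + 2*l - 3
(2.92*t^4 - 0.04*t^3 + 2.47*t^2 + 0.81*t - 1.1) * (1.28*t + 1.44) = 3.7376*t^5 + 4.1536*t^4 + 3.104*t^3 + 4.5936*t^2 - 0.2416*t - 1.584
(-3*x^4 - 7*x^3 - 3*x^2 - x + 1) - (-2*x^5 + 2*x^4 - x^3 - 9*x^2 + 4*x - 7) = 2*x^5 - 5*x^4 - 6*x^3 + 6*x^2 - 5*x + 8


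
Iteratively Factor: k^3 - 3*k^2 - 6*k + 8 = (k - 4)*(k^2 + k - 2) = (k - 4)*(k + 2)*(k - 1)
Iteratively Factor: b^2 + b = (b + 1)*(b)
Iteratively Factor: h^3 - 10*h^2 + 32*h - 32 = (h - 4)*(h^2 - 6*h + 8) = (h - 4)^2*(h - 2)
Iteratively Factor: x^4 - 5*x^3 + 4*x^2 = (x)*(x^3 - 5*x^2 + 4*x) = x*(x - 1)*(x^2 - 4*x) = x^2*(x - 1)*(x - 4)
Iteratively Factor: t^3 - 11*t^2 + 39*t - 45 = (t - 5)*(t^2 - 6*t + 9) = (t - 5)*(t - 3)*(t - 3)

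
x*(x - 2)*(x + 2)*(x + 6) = x^4 + 6*x^3 - 4*x^2 - 24*x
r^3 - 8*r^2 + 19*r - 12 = (r - 4)*(r - 3)*(r - 1)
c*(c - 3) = c^2 - 3*c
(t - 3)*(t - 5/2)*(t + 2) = t^3 - 7*t^2/2 - 7*t/2 + 15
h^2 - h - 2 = (h - 2)*(h + 1)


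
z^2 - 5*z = z*(z - 5)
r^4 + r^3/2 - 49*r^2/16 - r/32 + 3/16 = (r - 3/2)*(r - 1/4)*(r + 1/4)*(r + 2)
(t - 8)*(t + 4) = t^2 - 4*t - 32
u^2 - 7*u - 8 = (u - 8)*(u + 1)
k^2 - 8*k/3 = k*(k - 8/3)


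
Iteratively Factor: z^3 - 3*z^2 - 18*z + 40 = (z + 4)*(z^2 - 7*z + 10) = (z - 2)*(z + 4)*(z - 5)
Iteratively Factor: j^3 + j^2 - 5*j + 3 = (j - 1)*(j^2 + 2*j - 3) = (j - 1)*(j + 3)*(j - 1)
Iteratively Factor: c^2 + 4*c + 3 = (c + 3)*(c + 1)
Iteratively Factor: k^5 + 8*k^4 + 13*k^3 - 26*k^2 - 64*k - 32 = (k - 2)*(k^4 + 10*k^3 + 33*k^2 + 40*k + 16) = (k - 2)*(k + 4)*(k^3 + 6*k^2 + 9*k + 4) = (k - 2)*(k + 1)*(k + 4)*(k^2 + 5*k + 4) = (k - 2)*(k + 1)*(k + 4)^2*(k + 1)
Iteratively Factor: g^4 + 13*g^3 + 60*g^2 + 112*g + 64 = (g + 4)*(g^3 + 9*g^2 + 24*g + 16) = (g + 4)^2*(g^2 + 5*g + 4) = (g + 1)*(g + 4)^2*(g + 4)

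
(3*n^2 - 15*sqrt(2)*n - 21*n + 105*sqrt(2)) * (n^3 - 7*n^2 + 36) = 3*n^5 - 42*n^4 - 15*sqrt(2)*n^4 + 147*n^3 + 210*sqrt(2)*n^3 - 735*sqrt(2)*n^2 + 108*n^2 - 540*sqrt(2)*n - 756*n + 3780*sqrt(2)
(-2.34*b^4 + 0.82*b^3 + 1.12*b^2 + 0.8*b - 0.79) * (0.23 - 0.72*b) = 1.6848*b^5 - 1.1286*b^4 - 0.6178*b^3 - 0.3184*b^2 + 0.7528*b - 0.1817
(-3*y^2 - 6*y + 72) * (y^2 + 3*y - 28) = -3*y^4 - 15*y^3 + 138*y^2 + 384*y - 2016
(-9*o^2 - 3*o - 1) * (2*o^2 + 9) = -18*o^4 - 6*o^3 - 83*o^2 - 27*o - 9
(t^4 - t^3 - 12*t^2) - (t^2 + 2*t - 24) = t^4 - t^3 - 13*t^2 - 2*t + 24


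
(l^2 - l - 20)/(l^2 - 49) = (l^2 - l - 20)/(l^2 - 49)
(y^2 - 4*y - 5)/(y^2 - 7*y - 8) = (y - 5)/(y - 8)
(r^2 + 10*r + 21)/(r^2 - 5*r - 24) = (r + 7)/(r - 8)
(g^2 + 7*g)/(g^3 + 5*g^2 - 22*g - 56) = g/(g^2 - 2*g - 8)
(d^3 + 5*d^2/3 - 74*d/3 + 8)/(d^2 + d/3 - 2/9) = 3*(d^2 + 2*d - 24)/(3*d + 2)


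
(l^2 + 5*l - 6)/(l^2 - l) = (l + 6)/l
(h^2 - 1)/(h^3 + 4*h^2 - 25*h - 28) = (h - 1)/(h^2 + 3*h - 28)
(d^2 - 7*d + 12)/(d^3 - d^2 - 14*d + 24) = (d - 4)/(d^2 + 2*d - 8)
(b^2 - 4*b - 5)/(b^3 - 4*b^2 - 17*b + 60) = (b + 1)/(b^2 + b - 12)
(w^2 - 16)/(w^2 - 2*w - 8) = (w + 4)/(w + 2)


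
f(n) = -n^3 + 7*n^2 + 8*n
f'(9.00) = -109.00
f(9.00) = -90.00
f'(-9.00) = -361.00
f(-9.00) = 1224.00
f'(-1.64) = -23.03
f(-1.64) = 10.12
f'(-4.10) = -99.83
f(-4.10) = 153.79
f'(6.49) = -27.50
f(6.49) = 73.40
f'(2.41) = 24.32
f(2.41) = 45.94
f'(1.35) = 21.43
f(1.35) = 21.10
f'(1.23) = 20.68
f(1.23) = 18.57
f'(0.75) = 16.81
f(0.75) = 9.52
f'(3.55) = 19.89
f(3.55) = 71.88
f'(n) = -3*n^2 + 14*n + 8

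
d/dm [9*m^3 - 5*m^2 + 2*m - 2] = 27*m^2 - 10*m + 2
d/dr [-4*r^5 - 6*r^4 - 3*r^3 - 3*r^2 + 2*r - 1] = -20*r^4 - 24*r^3 - 9*r^2 - 6*r + 2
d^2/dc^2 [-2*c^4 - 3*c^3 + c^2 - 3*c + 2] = -24*c^2 - 18*c + 2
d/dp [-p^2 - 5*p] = -2*p - 5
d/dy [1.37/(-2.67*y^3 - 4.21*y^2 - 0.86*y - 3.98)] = (10.9737*y^2 + 11.5354*y + 1.1782)/(2.67*y^3 + 4.21*y^2 + 0.86*y + 3.98)^2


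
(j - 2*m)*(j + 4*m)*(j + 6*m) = j^3 + 8*j^2*m + 4*j*m^2 - 48*m^3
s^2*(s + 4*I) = s^3 + 4*I*s^2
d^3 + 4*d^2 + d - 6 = (d - 1)*(d + 2)*(d + 3)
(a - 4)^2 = a^2 - 8*a + 16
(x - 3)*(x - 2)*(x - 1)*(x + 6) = x^4 - 25*x^2 + 60*x - 36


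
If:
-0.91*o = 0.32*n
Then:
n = -2.84375*o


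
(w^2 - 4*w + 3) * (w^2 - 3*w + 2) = w^4 - 7*w^3 + 17*w^2 - 17*w + 6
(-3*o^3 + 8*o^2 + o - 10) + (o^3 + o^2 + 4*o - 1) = -2*o^3 + 9*o^2 + 5*o - 11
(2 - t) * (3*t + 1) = -3*t^2 + 5*t + 2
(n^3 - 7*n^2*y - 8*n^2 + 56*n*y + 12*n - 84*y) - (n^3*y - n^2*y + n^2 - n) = -n^3*y + n^3 - 6*n^2*y - 9*n^2 + 56*n*y + 13*n - 84*y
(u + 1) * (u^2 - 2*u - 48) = u^3 - u^2 - 50*u - 48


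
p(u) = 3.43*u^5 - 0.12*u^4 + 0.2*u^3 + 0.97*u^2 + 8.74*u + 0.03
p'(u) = 17.15*u^4 - 0.48*u^3 + 0.6*u^2 + 1.94*u + 8.74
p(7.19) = 65774.72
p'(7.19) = 45708.44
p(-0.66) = -5.83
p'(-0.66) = 11.11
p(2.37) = 281.54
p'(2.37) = 551.39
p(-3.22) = -1224.97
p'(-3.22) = 1868.43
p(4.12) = 4103.66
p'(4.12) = 4934.78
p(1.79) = 81.73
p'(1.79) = 187.45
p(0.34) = 3.14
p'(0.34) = 9.68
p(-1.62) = -51.53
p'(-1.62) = 127.33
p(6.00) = 26646.75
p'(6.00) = 22164.70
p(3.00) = 864.15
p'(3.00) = 1396.15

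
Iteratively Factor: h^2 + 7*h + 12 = (h + 4)*(h + 3)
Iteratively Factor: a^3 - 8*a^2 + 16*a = (a - 4)*(a^2 - 4*a) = a*(a - 4)*(a - 4)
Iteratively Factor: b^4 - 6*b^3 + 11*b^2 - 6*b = (b - 3)*(b^3 - 3*b^2 + 2*b) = b*(b - 3)*(b^2 - 3*b + 2) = b*(b - 3)*(b - 1)*(b - 2)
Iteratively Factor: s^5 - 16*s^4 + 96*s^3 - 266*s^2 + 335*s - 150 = (s - 2)*(s^4 - 14*s^3 + 68*s^2 - 130*s + 75) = (s - 5)*(s - 2)*(s^3 - 9*s^2 + 23*s - 15) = (s - 5)*(s - 3)*(s - 2)*(s^2 - 6*s + 5) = (s - 5)^2*(s - 3)*(s - 2)*(s - 1)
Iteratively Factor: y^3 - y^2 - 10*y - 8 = (y + 2)*(y^2 - 3*y - 4) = (y - 4)*(y + 2)*(y + 1)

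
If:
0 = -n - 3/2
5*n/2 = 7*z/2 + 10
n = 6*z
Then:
No Solution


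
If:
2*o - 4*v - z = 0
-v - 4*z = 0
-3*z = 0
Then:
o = 0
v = 0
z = 0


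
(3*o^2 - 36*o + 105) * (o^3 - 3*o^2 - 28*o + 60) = 3*o^5 - 45*o^4 + 129*o^3 + 873*o^2 - 5100*o + 6300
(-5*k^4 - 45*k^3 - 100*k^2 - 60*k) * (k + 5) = -5*k^5 - 70*k^4 - 325*k^3 - 560*k^2 - 300*k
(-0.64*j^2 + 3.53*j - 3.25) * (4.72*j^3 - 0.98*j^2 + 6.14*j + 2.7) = -3.0208*j^5 + 17.2888*j^4 - 22.729*j^3 + 23.1312*j^2 - 10.424*j - 8.775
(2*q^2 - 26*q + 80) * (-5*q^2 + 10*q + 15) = -10*q^4 + 150*q^3 - 630*q^2 + 410*q + 1200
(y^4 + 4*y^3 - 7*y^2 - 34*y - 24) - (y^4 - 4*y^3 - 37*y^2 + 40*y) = 8*y^3 + 30*y^2 - 74*y - 24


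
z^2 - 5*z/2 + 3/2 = (z - 3/2)*(z - 1)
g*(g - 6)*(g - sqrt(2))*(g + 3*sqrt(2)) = g^4 - 6*g^3 + 2*sqrt(2)*g^3 - 12*sqrt(2)*g^2 - 6*g^2 + 36*g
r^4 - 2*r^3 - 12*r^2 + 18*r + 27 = (r - 3)^2*(r + 1)*(r + 3)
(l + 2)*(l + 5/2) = l^2 + 9*l/2 + 5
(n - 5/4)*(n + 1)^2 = n^3 + 3*n^2/4 - 3*n/2 - 5/4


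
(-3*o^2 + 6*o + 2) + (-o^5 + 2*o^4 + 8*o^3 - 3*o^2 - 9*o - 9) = -o^5 + 2*o^4 + 8*o^3 - 6*o^2 - 3*o - 7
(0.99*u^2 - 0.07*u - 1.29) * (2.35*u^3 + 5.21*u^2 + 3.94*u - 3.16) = 2.3265*u^5 + 4.9934*u^4 + 0.5044*u^3 - 10.1251*u^2 - 4.8614*u + 4.0764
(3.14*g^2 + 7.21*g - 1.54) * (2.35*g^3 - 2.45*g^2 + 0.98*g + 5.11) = 7.379*g^5 + 9.2505*g^4 - 18.2063*g^3 + 26.8842*g^2 + 35.3339*g - 7.8694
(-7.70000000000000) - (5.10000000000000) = -12.8000000000000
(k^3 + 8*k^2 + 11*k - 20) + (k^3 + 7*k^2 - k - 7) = 2*k^3 + 15*k^2 + 10*k - 27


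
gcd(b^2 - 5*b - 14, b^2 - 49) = b - 7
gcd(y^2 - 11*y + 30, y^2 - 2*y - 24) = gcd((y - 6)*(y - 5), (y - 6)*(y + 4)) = y - 6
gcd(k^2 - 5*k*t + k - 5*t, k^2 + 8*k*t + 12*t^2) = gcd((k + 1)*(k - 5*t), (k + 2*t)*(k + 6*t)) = 1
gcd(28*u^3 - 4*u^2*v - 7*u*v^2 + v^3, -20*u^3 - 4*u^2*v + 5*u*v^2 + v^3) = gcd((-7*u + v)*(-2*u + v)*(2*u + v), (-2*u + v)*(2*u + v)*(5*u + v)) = 4*u^2 - v^2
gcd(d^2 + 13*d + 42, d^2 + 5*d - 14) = d + 7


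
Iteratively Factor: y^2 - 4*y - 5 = (y + 1)*(y - 5)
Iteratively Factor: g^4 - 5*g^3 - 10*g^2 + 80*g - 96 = (g - 2)*(g^3 - 3*g^2 - 16*g + 48) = (g - 2)*(g + 4)*(g^2 - 7*g + 12) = (g - 3)*(g - 2)*(g + 4)*(g - 4)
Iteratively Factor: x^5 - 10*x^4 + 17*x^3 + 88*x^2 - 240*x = (x + 3)*(x^4 - 13*x^3 + 56*x^2 - 80*x) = (x - 5)*(x + 3)*(x^3 - 8*x^2 + 16*x) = (x - 5)*(x - 4)*(x + 3)*(x^2 - 4*x) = x*(x - 5)*(x - 4)*(x + 3)*(x - 4)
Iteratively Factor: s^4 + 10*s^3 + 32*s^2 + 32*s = (s + 4)*(s^3 + 6*s^2 + 8*s) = (s + 4)^2*(s^2 + 2*s) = s*(s + 4)^2*(s + 2)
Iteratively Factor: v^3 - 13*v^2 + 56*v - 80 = (v - 4)*(v^2 - 9*v + 20) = (v - 5)*(v - 4)*(v - 4)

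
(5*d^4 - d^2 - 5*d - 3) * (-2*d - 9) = -10*d^5 - 45*d^4 + 2*d^3 + 19*d^2 + 51*d + 27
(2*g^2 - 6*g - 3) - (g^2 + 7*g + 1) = g^2 - 13*g - 4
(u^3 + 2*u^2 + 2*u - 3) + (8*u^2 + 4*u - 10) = u^3 + 10*u^2 + 6*u - 13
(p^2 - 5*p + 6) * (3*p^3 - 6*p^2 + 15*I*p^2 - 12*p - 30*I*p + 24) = 3*p^5 - 21*p^4 + 15*I*p^4 + 36*p^3 - 105*I*p^3 + 48*p^2 + 240*I*p^2 - 192*p - 180*I*p + 144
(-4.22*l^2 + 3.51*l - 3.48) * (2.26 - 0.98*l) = 4.1356*l^3 - 12.977*l^2 + 11.343*l - 7.8648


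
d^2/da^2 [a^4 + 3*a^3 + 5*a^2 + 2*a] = 12*a^2 + 18*a + 10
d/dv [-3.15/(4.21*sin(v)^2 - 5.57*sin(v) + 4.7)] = (26.523*sin(v) - 17.5455)*cos(v)/(4.21*sin(v)^2 - 5.57*sin(v) + 4.7)^2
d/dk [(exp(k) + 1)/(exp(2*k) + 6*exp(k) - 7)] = (-2*(exp(k) + 1)*(exp(k) + 3) + exp(2*k) + 6*exp(k) - 7)*exp(k)/(exp(2*k) + 6*exp(k) - 7)^2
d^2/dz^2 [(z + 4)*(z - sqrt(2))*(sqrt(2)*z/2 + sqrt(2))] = sqrt(2)*(3*z - sqrt(2) + 6)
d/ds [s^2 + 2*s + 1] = 2*s + 2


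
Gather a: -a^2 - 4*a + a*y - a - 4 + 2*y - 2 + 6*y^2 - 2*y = -a^2 + a*(y - 5) + 6*y^2 - 6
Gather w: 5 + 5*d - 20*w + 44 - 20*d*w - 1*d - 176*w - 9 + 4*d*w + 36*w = 4*d + w*(-16*d - 160) + 40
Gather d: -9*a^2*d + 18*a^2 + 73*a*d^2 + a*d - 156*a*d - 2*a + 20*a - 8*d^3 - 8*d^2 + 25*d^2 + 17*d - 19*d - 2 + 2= 18*a^2 + 18*a - 8*d^3 + d^2*(73*a + 17) + d*(-9*a^2 - 155*a - 2)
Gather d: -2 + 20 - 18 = 0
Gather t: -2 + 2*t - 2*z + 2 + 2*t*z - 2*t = 2*t*z - 2*z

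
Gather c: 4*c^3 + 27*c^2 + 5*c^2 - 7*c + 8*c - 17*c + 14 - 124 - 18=4*c^3 + 32*c^2 - 16*c - 128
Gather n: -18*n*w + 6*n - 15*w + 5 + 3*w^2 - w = n*(6 - 18*w) + 3*w^2 - 16*w + 5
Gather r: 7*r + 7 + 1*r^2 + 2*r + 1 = r^2 + 9*r + 8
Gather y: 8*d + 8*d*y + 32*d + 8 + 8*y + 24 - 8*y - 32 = 8*d*y + 40*d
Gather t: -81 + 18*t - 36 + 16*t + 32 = 34*t - 85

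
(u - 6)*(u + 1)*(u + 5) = u^3 - 31*u - 30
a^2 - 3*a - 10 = (a - 5)*(a + 2)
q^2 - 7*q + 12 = (q - 4)*(q - 3)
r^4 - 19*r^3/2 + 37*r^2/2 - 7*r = r*(r - 7)*(r - 2)*(r - 1/2)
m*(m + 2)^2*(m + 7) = m^4 + 11*m^3 + 32*m^2 + 28*m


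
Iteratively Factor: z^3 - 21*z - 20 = (z + 1)*(z^2 - z - 20) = (z - 5)*(z + 1)*(z + 4)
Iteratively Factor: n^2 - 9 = (n + 3)*(n - 3)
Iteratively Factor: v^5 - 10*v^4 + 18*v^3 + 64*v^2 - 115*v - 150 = (v - 5)*(v^4 - 5*v^3 - 7*v^2 + 29*v + 30) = (v - 5)*(v - 3)*(v^3 - 2*v^2 - 13*v - 10) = (v - 5)*(v - 3)*(v + 2)*(v^2 - 4*v - 5) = (v - 5)*(v - 3)*(v + 1)*(v + 2)*(v - 5)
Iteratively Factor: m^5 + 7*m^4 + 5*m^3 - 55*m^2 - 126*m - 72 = (m + 2)*(m^4 + 5*m^3 - 5*m^2 - 45*m - 36) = (m + 2)*(m + 3)*(m^3 + 2*m^2 - 11*m - 12) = (m + 1)*(m + 2)*(m + 3)*(m^2 + m - 12) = (m - 3)*(m + 1)*(m + 2)*(m + 3)*(m + 4)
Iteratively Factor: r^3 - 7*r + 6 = (r + 3)*(r^2 - 3*r + 2) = (r - 2)*(r + 3)*(r - 1)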